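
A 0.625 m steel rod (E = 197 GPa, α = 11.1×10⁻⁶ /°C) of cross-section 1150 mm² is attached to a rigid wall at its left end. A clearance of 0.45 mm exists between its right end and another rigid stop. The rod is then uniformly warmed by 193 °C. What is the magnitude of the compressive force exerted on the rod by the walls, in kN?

Free thermal elongation = αΔT L = 11.1×10⁻⁶ × 193 × 625 = 1.339 mm.
This exceeds the 0.45 mm gap, so the wall pushes back. The portion of expansion that must be recovered elastically is δ_free − gap = 1.339 − 0.45 = 0.8889 mm.
That suppressed elongation corresponds to σ = E·Δ/L = 197×10³ × 0.8889/625 = 280.2 MPa.
P = σA = 280.2 × 1150 = 322.2 kN.

P ≈ 322 kN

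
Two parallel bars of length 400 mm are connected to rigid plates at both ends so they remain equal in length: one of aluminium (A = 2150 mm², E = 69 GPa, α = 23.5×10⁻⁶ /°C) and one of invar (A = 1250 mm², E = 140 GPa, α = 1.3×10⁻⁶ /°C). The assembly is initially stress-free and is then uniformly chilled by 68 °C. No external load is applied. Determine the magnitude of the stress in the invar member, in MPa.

Both members must finish at the same length. With the larger α, the aluminium tends to over-contract; the plates restrain it, putting the aluminium in tension and the invar in compression. With no external load the two internal forces are equal and opposite, magnitude P.
Setting the final lengths equal and cancelling L: (α₁ − α₂)ΔT = P/(A₁E₁) + P/(A₂E₂).
|α₁ − α₂|·ΔT = 22.2×10⁻⁶ × 68 = 0.00151.
1/(A₁E₁) + 1/(A₂E₂) = 1/(2150×69×10³) + 1/(1250×140×10³) = 1.246×10⁻⁸ N⁻¹.
So P = 0.00151 / 1.246×10⁻⁸ = 121.2 kN.
σ_{invar} = P/A₂ = 121200/1250 = 96.96 MPa, compressive.

σ ≈ 97 MPa (compressive)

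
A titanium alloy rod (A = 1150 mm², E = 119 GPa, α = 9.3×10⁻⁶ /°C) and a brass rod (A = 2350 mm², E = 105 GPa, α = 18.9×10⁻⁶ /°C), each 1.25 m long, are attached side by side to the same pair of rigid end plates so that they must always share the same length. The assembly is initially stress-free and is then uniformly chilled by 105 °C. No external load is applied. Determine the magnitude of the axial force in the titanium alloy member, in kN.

Equilibrium of a rigid end plate with no external load gives equal and opposite internal forces ±P in the two members. Since α_{brass} > α_{titanium alloy}, cooling drives the brass into tension and the titanium alloy into compression.
Equating the net (thermal + elastic) strains gives |α₁ − α₂|·ΔT = P·[1/(A₁E₁) + 1/(A₂E₂)].
|α₁ − α₂|·ΔT = 9.6×10⁻⁶ × 105 = 0.001008.
1/(A₁E₁) + 1/(A₂E₂) = 1/(1150×119×10³) + 1/(2350×105×10³) = 1.136×10⁻⁸ N⁻¹.
P = 0.001008 / 1.136×10⁻⁸ = 88730 N = 88.73 kN.

P ≈ 88.7 kN (compressive in the titanium alloy)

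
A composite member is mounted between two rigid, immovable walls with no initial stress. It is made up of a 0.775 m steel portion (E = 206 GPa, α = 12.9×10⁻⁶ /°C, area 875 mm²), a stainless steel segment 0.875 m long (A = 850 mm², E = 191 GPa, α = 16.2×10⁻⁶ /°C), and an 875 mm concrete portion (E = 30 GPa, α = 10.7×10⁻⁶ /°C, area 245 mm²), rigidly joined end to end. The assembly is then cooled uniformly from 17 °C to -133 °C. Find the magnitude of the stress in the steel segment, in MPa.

σ ≈ 44.7 MPa (tensile)

Free thermal contraction of the whole bar: Σ αᵢΔT Lᵢ = 12.9×10⁻⁶×150×775 + 16.2×10⁻⁶×150×875 + 10.7×10⁻⁶×150×875 = 5.03 mm.
The walls prevent any net length change, so an axial force P (same in every segment) develops. Compatibility: P · Σ Lᵢ/(AᵢEᵢ) = δ_free.
The series flexibility is Σ Lᵢ/(AᵢEᵢ) = 775/(875×206×10³) + 875/(850×191×10³) + 875/(245×30×10³) = 0.0001287 mm/N.
So P = 5.03 / 0.0001287 = 39.07 kN, tensile.
σ_{steel} = P / A = 39070 / 875 = 44.66 MPa.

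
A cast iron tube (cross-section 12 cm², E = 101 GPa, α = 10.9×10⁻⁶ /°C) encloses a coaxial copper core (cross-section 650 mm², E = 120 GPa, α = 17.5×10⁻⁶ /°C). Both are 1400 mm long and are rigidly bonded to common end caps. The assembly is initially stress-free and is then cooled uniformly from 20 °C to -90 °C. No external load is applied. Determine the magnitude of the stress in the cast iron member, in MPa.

σ ≈ 28.7 MPa (compressive)

Equilibrium of a rigid end plate with no external load gives equal and opposite internal forces ±P in the two members. Since α_{copper} > α_{cast iron}, cooling drives the copper into tension and the cast iron into compression.
Setting the final lengths equal and cancelling L: (α₁ − α₂)ΔT = P/(A₁E₁) + P/(A₂E₂).
|α₁ − α₂|·ΔT = 6.6×10⁻⁶ × 110 = 0.000726.
1/(A₁E₁) + 1/(A₂E₂) = 1/(1200×101×10³) + 1/(650×120×10³) = 2.107×10⁻⁸ N⁻¹.
So P = 0.000726 / 2.107×10⁻⁸ = 34.45 kN.
σ_{cast iron} = P/A₁ = 34450/1200 = 28.71 MPa, compressive.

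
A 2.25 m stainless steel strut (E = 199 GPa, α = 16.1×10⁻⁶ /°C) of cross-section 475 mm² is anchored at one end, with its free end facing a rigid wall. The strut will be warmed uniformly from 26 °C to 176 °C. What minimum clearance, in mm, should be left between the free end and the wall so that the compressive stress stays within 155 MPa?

g ≈ 3.68 mm

Free expansion if unrestrained: δ_free = αΔT L = 16.1×10⁻⁶ × 150 × 2250 = 5.434 mm.
At the allowable stress the elastic shortening the wall may impose is σL/E = 155 × 2250 / (199×10³) = 1.753 mm.
So the gap has to take up the difference, g_min = δ_free − σL/E = 5.434 − 1.753 = 3.681 mm.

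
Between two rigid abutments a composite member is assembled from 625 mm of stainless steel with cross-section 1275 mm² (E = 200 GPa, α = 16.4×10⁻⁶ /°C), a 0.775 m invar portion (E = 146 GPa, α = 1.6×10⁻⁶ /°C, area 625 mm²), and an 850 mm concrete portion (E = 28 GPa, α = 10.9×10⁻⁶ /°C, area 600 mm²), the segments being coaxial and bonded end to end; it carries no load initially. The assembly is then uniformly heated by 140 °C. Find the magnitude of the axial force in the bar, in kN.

P ≈ 47.2 kN (compressive)

If the supports were absent, the total length change would be Σ αᵢΔT Lᵢ = 16.4×10⁻⁶×140×625 + 1.6×10⁻⁶×140×775 + 10.9×10⁻⁶×140×850 = 2.906 mm.
The walls prevent any net length change, so an axial force P (same in every segment) develops. Compatibility: P · Σ Lᵢ/(AᵢEᵢ) = δ_free.
The series flexibility is Σ Lᵢ/(AᵢEᵢ) = 625/(1275×200×10³) + 775/(625×146×10³) + 850/(600×28×10³) = 6.154×10⁻⁵ mm/N.
So P = 2.906 / 6.154×10⁻⁵ = 47.22 kN, compressive.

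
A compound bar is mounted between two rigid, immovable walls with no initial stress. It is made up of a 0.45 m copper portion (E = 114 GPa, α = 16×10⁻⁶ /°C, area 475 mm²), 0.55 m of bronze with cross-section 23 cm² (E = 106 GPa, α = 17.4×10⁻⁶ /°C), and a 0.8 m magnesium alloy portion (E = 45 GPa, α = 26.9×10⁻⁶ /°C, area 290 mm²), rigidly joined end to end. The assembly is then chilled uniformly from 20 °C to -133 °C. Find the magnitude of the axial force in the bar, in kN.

P ≈ 81.5 kN (tensile)

With the walls removed the bar would change length by δ_free = Σ αᵢΔT Lᵢ = 16×10⁻⁶×153×450 + 17.4×10⁻⁶×153×550 + 26.9×10⁻⁶×153×800 = 5.858 mm.
Since the ends are fixed, an axial force P builds up, equal in every segment, with P · Σ Lᵢ/(AᵢEᵢ) = δ_free.
Σ Lᵢ/(AᵢEᵢ) = 450/(475×114×10³) + 550/(2300×106×10³) + 800/(290×45×10³) = 7.187×10⁻⁵ mm/N.
Hence P = δ_free / Σ(L/AE) = 5.858/7.187×10⁻⁵ = 81.51 kN (tensile).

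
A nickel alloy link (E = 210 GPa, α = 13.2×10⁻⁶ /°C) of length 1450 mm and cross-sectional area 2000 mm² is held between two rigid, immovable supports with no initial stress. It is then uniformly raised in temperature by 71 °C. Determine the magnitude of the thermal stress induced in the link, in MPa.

The supports are rigid, so the total axial strain is zero. The restrained thermal strain is ε = αΔT = 13.2×10⁻⁶ × 71 = 937.2×10⁻⁶.
The stress required to suppress this strain is σ = Eε = 210×10³ × 937.2×10⁻⁶ = 196.8 MPa, compressive since the link is trying to expand.

σ ≈ 197 MPa (compressive)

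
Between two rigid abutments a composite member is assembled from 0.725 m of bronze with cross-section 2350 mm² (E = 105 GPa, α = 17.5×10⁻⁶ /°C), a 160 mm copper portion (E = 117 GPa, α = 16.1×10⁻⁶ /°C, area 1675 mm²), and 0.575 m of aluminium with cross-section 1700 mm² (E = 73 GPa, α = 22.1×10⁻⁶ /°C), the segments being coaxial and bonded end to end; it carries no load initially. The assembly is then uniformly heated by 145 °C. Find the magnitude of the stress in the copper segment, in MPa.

σ ≈ 289 MPa (compressive)

If the supports were absent, the total length change would be Σ αᵢΔT Lᵢ = 17.5×10⁻⁶×145×725 + 16.1×10⁻⁶×145×160 + 22.1×10⁻⁶×145×575 = 4.056 mm.
Since the ends are fixed, an axial force P builds up, equal in every segment, with P · Σ Lᵢ/(AᵢEᵢ) = δ_free.
Σ Lᵢ/(AᵢEᵢ) = 725/(2350×105×10³) + 160/(1675×117×10³) + 575/(1700×73×10³) = 8.388×10⁻⁶ mm/N.
So P = 4.056 / 8.388×10⁻⁶ = 483.5 kN, compressive.
σ_{copper} = P / A = 483500 / 1675 = 288.7 MPa.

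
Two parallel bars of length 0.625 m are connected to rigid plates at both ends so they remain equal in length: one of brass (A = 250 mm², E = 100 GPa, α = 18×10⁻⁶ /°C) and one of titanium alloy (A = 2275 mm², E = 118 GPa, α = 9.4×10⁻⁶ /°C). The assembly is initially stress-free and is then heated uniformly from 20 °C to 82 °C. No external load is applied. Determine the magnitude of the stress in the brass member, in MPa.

Both members must finish at the same length. With the larger α, the brass tends to over-expand; the plates restrain it, putting the brass in compression and the titanium alloy in tension. With no external load the two internal forces are equal and opposite, magnitude P.
Equating the net (thermal + elastic) strains gives |α₁ − α₂|·ΔT = P·[1/(A₁E₁) + 1/(A₂E₂)].
|α₁ − α₂|·ΔT = 8.6×10⁻⁶ × 62 = 0.0005332.
1/(A₁E₁) + 1/(A₂E₂) = 1/(250×100×10³) + 1/(2275×118×10³) = 4.373×10⁻⁸ N⁻¹.
So P = 0.0005332 / 4.373×10⁻⁸ = 12.19 kN.
σ_{brass} = P/A₁ = 12190/250 = 48.78 MPa, compressive.

σ ≈ 48.8 MPa (compressive)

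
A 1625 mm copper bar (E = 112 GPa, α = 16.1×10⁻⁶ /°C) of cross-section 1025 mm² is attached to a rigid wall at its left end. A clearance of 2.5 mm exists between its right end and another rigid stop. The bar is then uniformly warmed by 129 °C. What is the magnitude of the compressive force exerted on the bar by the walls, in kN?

Unrestrained expansion: δ_free = αΔT L = 16.1×10⁻⁶ × 129 × 1625 = 3.375 mm.
This exceeds the 2.5 mm gap, so the wall pushes back. The portion of expansion that must be recovered elastically is δ_free − gap = 3.375 − 2.5 = 0.875 mm.
Compatibility: PL/(AE) = 0.875 mm, so σ = P/A = E × (0.875/1625) = 60.31 MPa.
Force on the wall = σA = 60.31 × 1025 mm² = 61.81 kN.

P ≈ 61.8 kN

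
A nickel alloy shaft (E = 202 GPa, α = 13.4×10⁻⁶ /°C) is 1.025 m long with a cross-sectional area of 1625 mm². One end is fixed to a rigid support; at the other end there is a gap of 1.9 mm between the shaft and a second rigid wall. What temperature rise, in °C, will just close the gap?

ΔT ≈ 138 °C

Contact occurs when the free expansion equals the gap: αΔT L = 1.9 mm.
So ΔT = g/(αL) = 1.9/(13.4×10⁻⁶ × 1025) = 138.3 °C.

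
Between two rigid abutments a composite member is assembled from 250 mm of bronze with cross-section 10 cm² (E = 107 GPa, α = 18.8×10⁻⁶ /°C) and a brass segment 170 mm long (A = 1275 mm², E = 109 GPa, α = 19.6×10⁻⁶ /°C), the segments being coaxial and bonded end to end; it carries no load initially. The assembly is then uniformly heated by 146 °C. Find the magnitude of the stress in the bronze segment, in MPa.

σ ≈ 329 MPa (compressive)

If the supports were absent, the total length change would be Σ αᵢΔT Lᵢ = 18.8×10⁻⁶×146×250 + 19.6×10⁻⁶×146×170 = 1.173 mm.
The rigid supports impose zero overall length change; the single axial force P common to all segments must satisfy P Σ Lᵢ/(AᵢEᵢ) = δ_free.
Σ Lᵢ/(AᵢEᵢ) = 250/(1000×107×10³) + 170/(1275×109×10³) = 3.56×10⁻⁶ mm/N.
So P = 1.173 / 3.56×10⁻⁶ = 329.4 kN, compressive.
σ_{bronze} = P / A = 329400 / 1000 = 329.4 MPa.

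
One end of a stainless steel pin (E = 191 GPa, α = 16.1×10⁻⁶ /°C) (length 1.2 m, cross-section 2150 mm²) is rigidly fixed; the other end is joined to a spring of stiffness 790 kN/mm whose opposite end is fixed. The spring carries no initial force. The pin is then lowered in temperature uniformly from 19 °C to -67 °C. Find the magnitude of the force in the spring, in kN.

P ≈ 397 kN

The unrestrained thermal change is αΔT L = 16.1×10⁻⁶ × 86 × 1200 = 1.662 mm.
With a force P in the spring, the elastic change of the pin is PL/(AE) and that of the spring is P/k; compatibility requires their sum to equal δ_free.
So P = δ_free / [L/(AE) + 1/k] = 1.662 / [ 1200/(2150×191×10³) + 1/(790×10³) ].
P = 1.662 / 4.188×10⁻⁶ = 396700 N.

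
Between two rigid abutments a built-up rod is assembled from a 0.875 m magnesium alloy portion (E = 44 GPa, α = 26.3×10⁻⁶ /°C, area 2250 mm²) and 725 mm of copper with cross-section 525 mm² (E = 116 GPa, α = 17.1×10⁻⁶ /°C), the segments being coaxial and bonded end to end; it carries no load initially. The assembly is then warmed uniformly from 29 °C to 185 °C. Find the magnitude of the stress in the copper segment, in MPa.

If the supports were absent, the total length change would be Σ αᵢΔT Lᵢ = 26.3×10⁻⁶×156×875 + 17.1×10⁻⁶×156×725 = 5.524 mm.
Since the ends are fixed, an axial force P builds up, equal in every segment, with P · Σ Lᵢ/(AᵢEᵢ) = δ_free.
The series flexibility is Σ Lᵢ/(AᵢEᵢ) = 875/(2250×44×10³) + 725/(525×116×10³) = 2.074×10⁻⁵ mm/N.
Hence P = δ_free / Σ(L/AE) = 5.524/2.074×10⁻⁵ = 266.3 kN (compressive).
σ_{copper} = P / A = 266300 / 525 = 507.2 MPa.

σ ≈ 507 MPa (compressive)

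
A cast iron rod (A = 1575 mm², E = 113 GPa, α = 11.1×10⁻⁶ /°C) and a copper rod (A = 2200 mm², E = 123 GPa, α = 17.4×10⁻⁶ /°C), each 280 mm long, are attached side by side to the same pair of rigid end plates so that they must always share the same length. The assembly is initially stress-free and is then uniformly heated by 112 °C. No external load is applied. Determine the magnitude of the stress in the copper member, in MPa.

The copper has the larger α, so on heating it would change length more than the cast iron if both were free. The rigid plates force a common final length, so the copper is put into compression and the cast iron into tension, with equal and opposite forces P (no external load).
Setting the final lengths equal and cancelling L: (α₁ − α₂)ΔT = P/(A₁E₁) + P/(A₂E₂).
|α₁ − α₂|·ΔT = 6.3×10⁻⁶ × 112 = 0.0007056.
1/(A₁E₁) + 1/(A₂E₂) = 1/(1575×113×10³) + 1/(2200×123×10³) = 9.314×10⁻⁹ N⁻¹.
P = 0.0007056 / 9.314×10⁻⁹ = 75750 N = 75.75 kN.
σ_{copper} = P/A₂ = 75750/2200 = 34.43 MPa, compressive.

σ ≈ 34.4 MPa (compressive)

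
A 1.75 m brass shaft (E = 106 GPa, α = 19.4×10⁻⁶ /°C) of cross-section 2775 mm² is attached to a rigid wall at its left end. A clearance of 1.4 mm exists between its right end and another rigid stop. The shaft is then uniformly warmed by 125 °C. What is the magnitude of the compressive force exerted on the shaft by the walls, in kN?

Unrestrained expansion: δ_free = αΔT L = 19.4×10⁻⁶ × 125 × 1750 = 4.244 mm.
This exceeds the 1.4 mm gap, so the wall pushes back. The portion of expansion that must be recovered elastically is δ_free − gap = 4.244 − 1.4 = 2.844 mm.
So σ = E(δ_free − g)/L = 106×10³ × 2.844/1750 = 172.2 MPa.
Force on the wall = σA = 172.2 × 2775 mm² = 478 kN.

P ≈ 478 kN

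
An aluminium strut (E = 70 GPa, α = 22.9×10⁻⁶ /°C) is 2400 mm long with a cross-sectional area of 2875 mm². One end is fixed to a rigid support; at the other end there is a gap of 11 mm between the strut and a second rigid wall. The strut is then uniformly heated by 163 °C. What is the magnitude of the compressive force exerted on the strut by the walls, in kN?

Unrestrained expansion: δ_free = αΔT L = 22.9×10⁻⁶ × 163 × 2400 = 8.958 mm.
This is smaller than the 11 mm clearance, so the strut expands freely without reaching the stop — the stress is zero.

P ≈ 0 kN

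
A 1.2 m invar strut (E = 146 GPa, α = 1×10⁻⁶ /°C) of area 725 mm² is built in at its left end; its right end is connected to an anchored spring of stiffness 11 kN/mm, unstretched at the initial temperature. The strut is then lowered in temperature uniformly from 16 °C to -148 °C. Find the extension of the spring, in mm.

If the spring were absent the strut would shorten by αΔT L = 1×10⁻⁶ × 164 × 1200 = 0.1968 mm.
Let P be the tensile force in the spring. The strut extends elastically by PL/(AE) and the spring stretches by P/k; together these equal δ_free.
P [ L/(AE) + 1/k ] = δ_free → P [ 1200/(725×146×10³) + 1/(11×10³) ] = 0.1968.
P = 0.1968 / 0.0001022 = 1925 N.
Spring extension = P/k = 1925/(11×10³) = 0.175 mm.

δ ≈ 0.175 mm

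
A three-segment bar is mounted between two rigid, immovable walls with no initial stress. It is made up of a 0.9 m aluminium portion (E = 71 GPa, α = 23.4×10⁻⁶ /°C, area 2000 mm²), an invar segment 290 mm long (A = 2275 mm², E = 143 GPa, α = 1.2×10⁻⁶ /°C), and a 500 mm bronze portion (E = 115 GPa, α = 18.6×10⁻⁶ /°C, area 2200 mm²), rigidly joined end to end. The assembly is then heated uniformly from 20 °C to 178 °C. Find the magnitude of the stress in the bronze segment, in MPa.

With the walls removed the bar would change length by δ_free = Σ αᵢΔT Lᵢ = 23.4×10⁻⁶×158×900 + 1.2×10⁻⁶×158×290 + 18.6×10⁻⁶×158×500 = 4.852 mm.
The walls prevent any net length change, so an axial force P (same in every segment) develops. Compatibility: P · Σ Lᵢ/(AᵢEᵢ) = δ_free.
Σ Lᵢ/(AᵢEᵢ) = 900/(2000×71×10³) + 290/(2275×143×10³) + 500/(2200×115×10³) = 9.206×10⁻⁶ mm/N.
P = 4.852 / 9.206×10⁻⁶ = 527000 N = 527 kN, compressive.
σ_{bronze} = P / A = 527000 / 2200 = 239.6 MPa.

σ ≈ 240 MPa (compressive)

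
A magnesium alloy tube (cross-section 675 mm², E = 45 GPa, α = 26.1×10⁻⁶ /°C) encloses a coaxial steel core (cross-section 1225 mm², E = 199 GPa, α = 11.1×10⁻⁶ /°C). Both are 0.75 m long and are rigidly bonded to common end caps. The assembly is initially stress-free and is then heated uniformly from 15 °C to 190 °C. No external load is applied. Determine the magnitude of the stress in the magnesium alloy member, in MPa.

Both members must finish at the same length. With the larger α, the magnesium alloy tends to over-expand; the plates restrain it, putting the magnesium alloy in compression and the steel in tension. With no external load the two internal forces are equal and opposite, magnitude P.
Equating the net (thermal + elastic) strains gives |α₁ − α₂|·ΔT = P·[1/(A₁E₁) + 1/(A₂E₂)].
|α₁ − α₂|·ΔT = 15×10⁻⁶ × 175 = 0.002625.
1/(A₁E₁) + 1/(A₂E₂) = 1/(675×45×10³) + 1/(1225×199×10³) = 3.702×10⁻⁸ N⁻¹.
So P = 0.002625 / 3.702×10⁻⁸ = 70.9 kN.
σ_{magnesium alloy} = P/A₁ = 70900/675 = 105 MPa, compressive.

σ ≈ 105 MPa (compressive)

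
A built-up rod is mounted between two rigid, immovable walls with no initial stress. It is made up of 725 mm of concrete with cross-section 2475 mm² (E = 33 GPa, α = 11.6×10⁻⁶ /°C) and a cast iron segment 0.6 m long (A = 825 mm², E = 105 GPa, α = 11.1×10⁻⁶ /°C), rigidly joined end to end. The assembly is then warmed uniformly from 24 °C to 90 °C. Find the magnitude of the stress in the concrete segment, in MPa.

Free thermal expansion of the whole bar: Σ αᵢΔT Lᵢ = 11.6×10⁻⁶×66×725 + 11.1×10⁻⁶×66×600 = 0.9946 mm.
The walls prevent any net length change, so an axial force P (same in every segment) develops. Compatibility: P · Σ Lᵢ/(AᵢEᵢ) = δ_free.
Σ Lᵢ/(AᵢEᵢ) = 725/(2475×33×10³) + 600/(825×105×10³) = 1.58×10⁻⁵ mm/N.
Hence P = δ_free / Σ(L/AE) = 0.9946/1.58×10⁻⁵ = 62.94 kN (compressive).
σ_{concrete} = P / A = 62940 / 2475 = 25.43 MPa.

σ ≈ 25.4 MPa (compressive)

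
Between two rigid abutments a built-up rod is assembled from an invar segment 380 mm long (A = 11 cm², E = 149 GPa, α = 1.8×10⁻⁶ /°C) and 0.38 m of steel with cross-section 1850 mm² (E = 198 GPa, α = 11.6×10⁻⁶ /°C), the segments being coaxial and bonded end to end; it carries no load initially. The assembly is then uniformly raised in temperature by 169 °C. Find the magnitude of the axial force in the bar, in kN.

P ≈ 256 kN (compressive)

With the walls removed the bar would change length by δ_free = Σ αᵢΔT Lᵢ = 1.8×10⁻⁶×169×380 + 11.6×10⁻⁶×169×380 = 0.8605 mm.
Since the ends are fixed, an axial force P builds up, equal in every segment, with P · Σ Lᵢ/(AᵢEᵢ) = δ_free.
The series flexibility is Σ Lᵢ/(AᵢEᵢ) = 380/(1100×149×10³) + 380/(1850×198×10³) = 3.356×10⁻⁶ mm/N.
So P = 0.8605 / 3.356×10⁻⁶ = 256.4 kN, compressive.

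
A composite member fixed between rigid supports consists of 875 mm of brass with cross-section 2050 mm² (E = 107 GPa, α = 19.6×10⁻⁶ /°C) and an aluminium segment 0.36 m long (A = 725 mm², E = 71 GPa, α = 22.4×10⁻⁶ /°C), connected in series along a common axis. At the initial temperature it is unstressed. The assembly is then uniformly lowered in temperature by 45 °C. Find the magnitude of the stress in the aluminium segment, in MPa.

If the supports were absent, the total length change would be Σ αᵢΔT Lᵢ = 19.6×10⁻⁶×45×875 + 22.4×10⁻⁶×45×360 = 1.135 mm.
The walls prevent any net length change, so an axial force P (same in every segment) develops. Compatibility: P · Σ Lᵢ/(AᵢEᵢ) = δ_free.
Σ Lᵢ/(AᵢEᵢ) = 875/(2050×107×10³) + 360/(725×71×10³) = 1.098×10⁻⁵ mm/N.
So P = 1.135 / 1.098×10⁻⁵ = 103.3 kN, tensile.
σ_{aluminium} = P / A = 103300 / 725 = 142.5 MPa.

σ ≈ 142 MPa (tensile)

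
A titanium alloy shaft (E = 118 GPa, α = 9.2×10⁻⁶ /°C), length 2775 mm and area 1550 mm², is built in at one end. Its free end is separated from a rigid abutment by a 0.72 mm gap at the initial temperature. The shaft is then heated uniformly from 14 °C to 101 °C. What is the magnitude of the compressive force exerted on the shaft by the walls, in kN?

P ≈ 98.9 kN

If the wall were absent the shaft would grow by αΔT L = 9.2×10⁻⁶ × 87 × 2775 = 2.221 mm.
The gap closes (δ_free > 0.72 mm) and the wall then resists a further 2.221 − 0.72 = 1.501 mm of expansion.
So σ = E(δ_free − g)/L = 118×10³ × 1.501/2775 = 63.83 MPa.
Force on the wall = σA = 63.83 × 1550 mm² = 98.94 kN.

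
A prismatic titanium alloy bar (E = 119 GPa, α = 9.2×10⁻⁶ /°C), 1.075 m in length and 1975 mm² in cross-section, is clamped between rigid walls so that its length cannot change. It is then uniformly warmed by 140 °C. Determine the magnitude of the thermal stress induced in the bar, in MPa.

σ ≈ 153 MPa (compressive)

The supports are rigid, so the total axial strain is zero. The restrained thermal strain is ε = αΔT = 9.2×10⁻⁶ × 140 = 1288×10⁻⁶.
Hence σ = E·αΔT = 119×10³ × 1288×10⁻⁶ = 153.3 MPa, compressive.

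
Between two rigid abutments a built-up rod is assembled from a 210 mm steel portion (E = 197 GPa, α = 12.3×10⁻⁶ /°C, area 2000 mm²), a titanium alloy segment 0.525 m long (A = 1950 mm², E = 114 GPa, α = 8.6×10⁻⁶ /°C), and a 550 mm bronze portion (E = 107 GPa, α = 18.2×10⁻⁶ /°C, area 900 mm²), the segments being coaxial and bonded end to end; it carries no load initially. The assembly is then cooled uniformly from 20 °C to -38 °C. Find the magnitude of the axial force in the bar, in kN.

If the supports were absent, the total length change would be Σ αᵢΔT Lᵢ = 12.3×10⁻⁶×58×210 + 8.6×10⁻⁶×58×525 + 18.2×10⁻⁶×58×550 = 0.9923 mm.
Since the ends are fixed, an axial force P builds up, equal in every segment, with P · Σ Lᵢ/(AᵢEᵢ) = δ_free.
Σ Lᵢ/(AᵢEᵢ) = 210/(2000×197×10³) + 525/(1950×114×10³) + 550/(900×107×10³) = 8.606×10⁻⁶ mm/N.
So P = 0.9923 / 8.606×10⁻⁶ = 115.3 kN, tensile.

P ≈ 115 kN (tensile)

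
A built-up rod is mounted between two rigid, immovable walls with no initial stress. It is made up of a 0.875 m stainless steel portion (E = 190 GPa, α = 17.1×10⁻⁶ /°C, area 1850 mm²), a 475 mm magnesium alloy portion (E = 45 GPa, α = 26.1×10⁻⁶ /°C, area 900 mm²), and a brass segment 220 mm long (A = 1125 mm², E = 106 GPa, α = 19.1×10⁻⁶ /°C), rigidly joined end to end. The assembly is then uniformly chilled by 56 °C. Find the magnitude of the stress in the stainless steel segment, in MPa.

σ ≈ 59.5 MPa (tensile)

Free thermal contraction of the whole bar: Σ αᵢΔT Lᵢ = 17.1×10⁻⁶×56×875 + 26.1×10⁻⁶×56×475 + 19.1×10⁻⁶×56×220 = 1.767 mm.
The walls prevent any net length change, so an axial force P (same in every segment) develops. Compatibility: P · Σ Lᵢ/(AᵢEᵢ) = δ_free.
Σ Lᵢ/(AᵢEᵢ) = 875/(1850×190×10³) + 475/(900×45×10³) + 220/(1125×106×10³) = 1.606×10⁻⁵ mm/N.
So P = 1.767 / 1.606×10⁻⁵ = 110 kN, tensile.
σ_{stainless steel} = P / A = 110000 / 1850 = 59.48 MPa.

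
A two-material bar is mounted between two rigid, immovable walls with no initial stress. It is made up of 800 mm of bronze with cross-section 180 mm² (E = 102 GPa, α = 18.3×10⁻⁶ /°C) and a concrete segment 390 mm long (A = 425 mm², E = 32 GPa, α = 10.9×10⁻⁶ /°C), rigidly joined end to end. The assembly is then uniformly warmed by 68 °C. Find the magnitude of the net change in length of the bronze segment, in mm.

|ΔL| ≈ 0.221 mm

With the walls removed the bar would change length by δ_free = Σ αᵢΔT Lᵢ = 18.3×10⁻⁶×68×800 + 10.9×10⁻⁶×68×390 = 1.285 mm.
The rigid supports impose zero overall length change; the single axial force P common to all segments must satisfy P Σ Lᵢ/(AᵢEᵢ) = δ_free.
The series flexibility is Σ Lᵢ/(AᵢEᵢ) = 800/(180×102×10³) + 390/(425×32×10³) = 7.225×10⁻⁵ mm/N.
So P = 1.285 / 7.225×10⁻⁵ = 17.78 kN, compressive.
For the bronze segment, free thermal change = 18.3×10⁻⁶×68×800 = 0.9955 mm and elastic change from P = 17780×800/(180×102×10³) = 0.7747 mm; these oppose, so the net change is 0.221 mm (segment lengthens).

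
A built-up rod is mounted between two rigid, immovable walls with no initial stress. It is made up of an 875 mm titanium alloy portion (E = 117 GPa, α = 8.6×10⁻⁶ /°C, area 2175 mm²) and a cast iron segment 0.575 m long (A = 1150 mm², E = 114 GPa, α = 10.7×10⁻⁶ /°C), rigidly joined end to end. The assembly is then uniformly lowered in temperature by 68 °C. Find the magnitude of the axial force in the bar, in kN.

P ≈ 119 kN (tensile)

Free thermal contraction of the whole bar: Σ αᵢΔT Lᵢ = 8.6×10⁻⁶×68×875 + 10.7×10⁻⁶×68×575 = 0.9301 mm.
The walls prevent any net length change, so an axial force P (same in every segment) develops. Compatibility: P · Σ Lᵢ/(AᵢEᵢ) = δ_free.
Σ Lᵢ/(AᵢEᵢ) = 875/(2175×117×10³) + 575/(1150×114×10³) = 7.824×10⁻⁶ mm/N.
P = 0.9301 / 7.824×10⁻⁶ = 118900 N = 118.9 kN, tensile.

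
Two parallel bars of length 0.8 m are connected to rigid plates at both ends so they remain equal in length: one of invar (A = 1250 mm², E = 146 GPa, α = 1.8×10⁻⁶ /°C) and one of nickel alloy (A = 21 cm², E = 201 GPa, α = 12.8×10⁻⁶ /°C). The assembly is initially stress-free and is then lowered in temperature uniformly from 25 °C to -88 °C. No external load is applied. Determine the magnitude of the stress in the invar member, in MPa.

σ ≈ 127 MPa (compressive)

The nickel alloy has the larger α, so on cooling it would change length more than the invar if both were free. The rigid plates force a common final length, so the nickel alloy is put into tension and the invar into compression, with equal and opposite forces P (no external load).
Compatibility of the two members (thermal + elastic change equal): (α₁ − α₂)ΔT = P·[1/(A₁E₁) + 1/(A₂E₂)].
|α₁ − α₂|·ΔT = 11×10⁻⁶ × 113 = 0.001243.
1/(A₁E₁) + 1/(A₂E₂) = 1/(1250×146×10³) + 1/(2100×201×10³) = 7.849×10⁻⁹ N⁻¹.
So P = 0.001243 / 7.849×10⁻⁹ = 158.4 kN.
σ_{invar} = P/A₁ = 158400/1250 = 126.7 MPa, compressive.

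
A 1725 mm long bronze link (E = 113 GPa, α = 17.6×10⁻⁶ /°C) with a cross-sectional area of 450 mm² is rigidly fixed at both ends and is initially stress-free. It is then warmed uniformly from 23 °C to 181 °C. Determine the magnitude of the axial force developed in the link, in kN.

P ≈ 141 kN (compressive)

Full restraint means ε = 0, so the stress is σ = EαΔT = 113×10³ × 17.6×10⁻⁶ × 158 = 314.2 MPa.
Then P = σA = 314.2 × 450 mm² = 141.4 kN, compressive.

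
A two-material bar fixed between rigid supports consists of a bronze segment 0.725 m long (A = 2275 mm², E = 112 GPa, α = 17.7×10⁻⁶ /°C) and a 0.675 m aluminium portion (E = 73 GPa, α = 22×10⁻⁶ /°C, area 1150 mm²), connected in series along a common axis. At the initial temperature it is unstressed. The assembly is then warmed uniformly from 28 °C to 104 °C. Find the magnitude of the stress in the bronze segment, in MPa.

Free thermal expansion of the whole bar: Σ αᵢΔT Lᵢ = 17.7×10⁻⁶×76×725 + 22×10⁻⁶×76×675 = 2.104 mm.
The rigid supports impose zero overall length change; the single axial force P common to all segments must satisfy P Σ Lᵢ/(AᵢEᵢ) = δ_free.
The series flexibility is Σ Lᵢ/(AᵢEᵢ) = 725/(2275×112×10³) + 675/(1150×73×10³) = 1.089×10⁻⁵ mm/N.
So P = 2.104 / 1.089×10⁻⁵ = 193.3 kN, compressive.
σ_{bronze} = P / A = 193300 / 2275 = 84.95 MPa.

σ ≈ 85 MPa (compressive)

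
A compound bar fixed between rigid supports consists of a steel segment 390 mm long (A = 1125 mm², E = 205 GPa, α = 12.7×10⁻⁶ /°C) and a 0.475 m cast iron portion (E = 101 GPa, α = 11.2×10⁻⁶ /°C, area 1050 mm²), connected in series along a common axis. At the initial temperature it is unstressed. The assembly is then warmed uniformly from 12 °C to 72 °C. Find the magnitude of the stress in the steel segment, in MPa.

σ ≈ 88.8 MPa (compressive)

Free thermal expansion of the whole bar: Σ αᵢΔT Lᵢ = 12.7×10⁻⁶×60×390 + 11.2×10⁻⁶×60×475 = 0.6164 mm.
The rigid supports impose zero overall length change; the single axial force P common to all segments must satisfy P Σ Lᵢ/(AᵢEᵢ) = δ_free.
The series flexibility is Σ Lᵢ/(AᵢEᵢ) = 390/(1125×205×10³) + 475/(1050×101×10³) = 6.17×10⁻⁶ mm/N.
P = 0.6164 / 6.17×10⁻⁶ = 99900 N = 99.9 kN, compressive.
σ_{steel} = P / A = 99900 / 1125 = 88.8 MPa.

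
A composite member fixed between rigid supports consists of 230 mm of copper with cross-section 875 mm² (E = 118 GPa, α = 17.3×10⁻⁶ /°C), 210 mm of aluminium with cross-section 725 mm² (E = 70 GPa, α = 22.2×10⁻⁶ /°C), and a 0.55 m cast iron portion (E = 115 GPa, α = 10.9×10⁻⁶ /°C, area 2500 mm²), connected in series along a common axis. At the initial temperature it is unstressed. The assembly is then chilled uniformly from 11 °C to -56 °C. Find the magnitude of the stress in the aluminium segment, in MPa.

σ ≈ 163 MPa (tensile)

Free thermal contraction of the whole bar: Σ αᵢΔT Lᵢ = 17.3×10⁻⁶×67×230 + 22.2×10⁻⁶×67×210 + 10.9×10⁻⁶×67×550 = 0.9806 mm.
The walls prevent any net length change, so an axial force P (same in every segment) develops. Compatibility: P · Σ Lᵢ/(AᵢEᵢ) = δ_free.
Σ Lᵢ/(AᵢEᵢ) = 230/(875×118×10³) + 210/(725×70×10³) + 550/(2500×115×10³) = 8.279×10⁻⁶ mm/N.
So P = 0.9806 / 8.279×10⁻⁶ = 118.5 kN, tensile.
σ_{aluminium} = P / A = 118500 / 725 = 163.4 MPa.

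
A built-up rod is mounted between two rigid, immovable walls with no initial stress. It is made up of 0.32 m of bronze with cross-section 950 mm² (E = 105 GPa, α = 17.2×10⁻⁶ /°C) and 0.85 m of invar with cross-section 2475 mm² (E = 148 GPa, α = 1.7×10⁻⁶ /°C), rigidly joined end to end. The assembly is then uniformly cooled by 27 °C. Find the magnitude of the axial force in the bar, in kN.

With the walls removed the bar would change length by δ_free = Σ αᵢΔT Lᵢ = 17.2×10⁻⁶×27×320 + 1.7×10⁻⁶×27×850 = 0.1876 mm.
Since the ends are fixed, an axial force P builds up, equal in every segment, with P · Σ Lᵢ/(AᵢEᵢ) = δ_free.
Σ Lᵢ/(AᵢEᵢ) = 320/(950×105×10³) + 850/(2475×148×10³) = 5.529×10⁻⁶ mm/N.
So P = 0.1876 / 5.529×10⁻⁶ = 33.94 kN, tensile.

P ≈ 33.9 kN (tensile)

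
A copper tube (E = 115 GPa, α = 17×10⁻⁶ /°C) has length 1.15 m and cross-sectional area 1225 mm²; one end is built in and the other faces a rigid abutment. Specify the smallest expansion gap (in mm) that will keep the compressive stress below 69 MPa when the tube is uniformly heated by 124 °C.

g ≈ 1.73 mm

Free expansion if unrestrained: δ_free = αΔT L = 17×10⁻⁶ × 124 × 1150 = 2.424 mm.
A stress of 69 MPa corresponds to the wall pushing the tube back by σL/E = 69×1150/(115×10³) = 0.69 mm.
The gap must absorb the remainder: g_min = 2.424 − 0.69 = 1.734 mm.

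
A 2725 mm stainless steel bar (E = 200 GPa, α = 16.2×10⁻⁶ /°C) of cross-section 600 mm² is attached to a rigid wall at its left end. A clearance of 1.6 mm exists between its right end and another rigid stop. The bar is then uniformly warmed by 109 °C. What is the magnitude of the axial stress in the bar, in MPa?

Free thermal elongation = αΔT L = 16.2×10⁻⁶ × 109 × 2725 = 4.812 mm.
This exceeds the 1.6 mm gap, so the wall pushes back. The portion of expansion that must be recovered elastically is δ_free − gap = 4.812 − 1.6 = 3.212 mm.
So σ = E(δ_free − g)/L = 200×10³ × 3.212/2725 = 235.7 MPa.

σ ≈ 236 MPa (compressive)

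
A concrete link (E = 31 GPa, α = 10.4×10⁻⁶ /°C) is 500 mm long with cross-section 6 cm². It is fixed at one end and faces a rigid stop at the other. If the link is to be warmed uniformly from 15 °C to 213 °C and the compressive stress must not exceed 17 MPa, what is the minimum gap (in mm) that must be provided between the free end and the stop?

Free expansion if unrestrained: δ_free = αΔT L = 10.4×10⁻⁶ × 198 × 500 = 1.03 mm.
At the allowable stress the elastic shortening the wall may impose is σL/E = 17 × 500 / (31×10³) = 0.2742 mm.
So the gap has to take up the difference, g_min = δ_free − σL/E = 1.03 − 0.2742 = 0.7554 mm.

g ≈ 0.755 mm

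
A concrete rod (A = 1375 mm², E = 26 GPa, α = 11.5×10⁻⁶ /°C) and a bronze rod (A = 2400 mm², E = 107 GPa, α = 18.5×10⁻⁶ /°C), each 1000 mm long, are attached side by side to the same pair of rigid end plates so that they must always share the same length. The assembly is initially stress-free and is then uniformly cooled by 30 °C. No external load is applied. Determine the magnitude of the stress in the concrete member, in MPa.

The bronze has the larger α, so on cooling it would change length more than the concrete if both were free. The rigid plates force a common final length, so the bronze is put into tension and the concrete into compression, with equal and opposite forces P (no external load).
Setting the final lengths equal and cancelling L: (α₁ − α₂)ΔT = P/(A₁E₁) + P/(A₂E₂).
|α₁ − α₂|·ΔT = 7×10⁻⁶ × 30 = 0.00021.
1/(A₁E₁) + 1/(A₂E₂) = 1/(1375×26×10³) + 1/(2400×107×10³) = 3.187×10⁻⁸ N⁻¹.
P = 0.00021 / 3.187×10⁻⁸ = 6590 N = 6.59 kN.
σ_{concrete} = P/A₁ = 6590/1375 = 4.793 MPa, compressive.

σ ≈ 4.79 MPa (compressive)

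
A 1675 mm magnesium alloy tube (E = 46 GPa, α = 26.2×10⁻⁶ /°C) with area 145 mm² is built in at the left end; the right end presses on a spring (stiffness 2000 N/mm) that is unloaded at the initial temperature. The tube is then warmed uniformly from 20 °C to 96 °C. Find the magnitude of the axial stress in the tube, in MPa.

Free thermal expansion: δ_free = αΔT L = 26.2×10⁻⁶ × 76 × 1675 = 3.335 mm.
Let P be the compressive force at the spring. The tube shortens elastically by PL/(AE) and the spring compresses by P/k; together these equal δ_free.
P [ L/(AE) + 1/k ] = δ_free → P [ 1675/(145×46×10³) + 1/(2000) ] = 3.335.
P = 3.335 / 0.0007511 = 4440 N.
σ = P/A = 4440/145 = 30.62 MPa.

σ ≈ 30.6 MPa (compressive)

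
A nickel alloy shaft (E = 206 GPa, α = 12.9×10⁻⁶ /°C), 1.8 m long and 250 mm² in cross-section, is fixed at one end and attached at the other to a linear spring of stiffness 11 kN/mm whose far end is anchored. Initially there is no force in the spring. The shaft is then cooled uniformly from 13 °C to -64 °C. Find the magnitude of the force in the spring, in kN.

Free thermal contraction: δ_free = αΔT L = 12.9×10⁻⁶ × 77 × 1800 = 1.788 mm.
Let P be the tensile force in the spring. The shaft extends elastically by PL/(AE) and the spring stretches by P/k; together these equal δ_free.
P [ L/(AE) + 1/k ] = δ_free → P [ 1800/(250×206×10³) + 1/(11×10³) ] = 1.788.
P = 1.788 / 0.0001259 = 14210 N.

P ≈ 14.2 kN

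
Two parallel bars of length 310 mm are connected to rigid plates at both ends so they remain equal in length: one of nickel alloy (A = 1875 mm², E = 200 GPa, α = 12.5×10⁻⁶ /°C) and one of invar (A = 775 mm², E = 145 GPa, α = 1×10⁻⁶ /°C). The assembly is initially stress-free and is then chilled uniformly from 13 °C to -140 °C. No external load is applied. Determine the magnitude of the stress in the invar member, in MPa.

σ ≈ 196 MPa (compressive)

Equilibrium of a rigid end plate with no external load gives equal and opposite internal forces ±P in the two members. Since α_{nickel alloy} > α_{invar}, cooling drives the nickel alloy into tension and the invar into compression.
Equating the net (thermal + elastic) strains gives |α₁ − α₂|·ΔT = P·[1/(A₁E₁) + 1/(A₂E₂)].
|α₁ − α₂|·ΔT = 11.5×10⁻⁶ × 153 = 0.001759.
1/(A₁E₁) + 1/(A₂E₂) = 1/(1875×200×10³) + 1/(775×145×10³) = 1.157×10⁻⁸ N⁻¹.
P = 0.001759 / 1.157×10⁻⁸ = 152100 N = 152.1 kN.
σ_{invar} = P/A₂ = 152100/775 = 196.3 MPa, compressive.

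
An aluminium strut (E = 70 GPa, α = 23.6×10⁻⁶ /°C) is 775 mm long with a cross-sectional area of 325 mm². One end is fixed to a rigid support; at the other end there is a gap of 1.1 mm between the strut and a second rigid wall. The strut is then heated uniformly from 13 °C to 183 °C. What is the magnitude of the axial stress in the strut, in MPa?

Free thermal elongation = αΔT L = 23.6×10⁻⁶ × 170 × 775 = 3.109 mm.
After closing the 1.1 mm clearance, 3.109 − 1.1 = 2.009 mm of expansion remains to be suppressed by the wall.
Compatibility: PL/(AE) = 2.009 mm, so σ = P/A = E × (2.009/775) = 181.5 MPa.

σ ≈ 181 MPa (compressive)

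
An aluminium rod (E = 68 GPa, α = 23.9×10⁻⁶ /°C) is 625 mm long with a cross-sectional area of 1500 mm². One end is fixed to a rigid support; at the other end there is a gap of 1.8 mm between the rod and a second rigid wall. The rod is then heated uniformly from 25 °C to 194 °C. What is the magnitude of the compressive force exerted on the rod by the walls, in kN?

If the wall were absent the rod would grow by αΔT L = 23.9×10⁻⁶ × 169 × 625 = 2.524 mm.
After closing the 1.8 mm clearance, 2.524 − 1.8 = 0.7244 mm of expansion remains to be suppressed by the wall.
So σ = E(δ_free − g)/L = 68×10³ × 0.7244/625 = 78.82 MPa.
P = σA = 78.82 × 1500 = 118.2 kN.

P ≈ 118 kN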